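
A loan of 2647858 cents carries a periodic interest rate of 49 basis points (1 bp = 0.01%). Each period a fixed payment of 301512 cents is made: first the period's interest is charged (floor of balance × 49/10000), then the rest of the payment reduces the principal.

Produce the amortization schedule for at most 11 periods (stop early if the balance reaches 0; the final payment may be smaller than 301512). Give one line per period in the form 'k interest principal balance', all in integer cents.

1 12974 288538 2359320
2 11560 289952 2069368
3 10139 291373 1777995
4 8712 292800 1485195
5 7277 294235 1190960
6 5835 295677 895283
7 4386 297126 598157
8 2930 298582 299575
9 1467 299575 0

1. interest=⌊2647858·49/10000⌋=12974; principal=301512-12974=288538; balance=2647858-288538=2359320
2. interest=⌊2359320·49/10000⌋=11560; principal=301512-11560=289952; balance=2359320-289952=2069368
3. interest=⌊2069368·49/10000⌋=10139; principal=301512-10139=291373; balance=2069368-291373=1777995
4. interest=⌊1777995·49/10000⌋=8712; principal=301512-8712=292800; balance=1777995-292800=1485195
5. interest=⌊1485195·49/10000⌋=7277; principal=301512-7277=294235; balance=1485195-294235=1190960
6. interest=⌊1190960·49/10000⌋=5835; principal=301512-5835=295677; balance=1190960-295677=895283
7. interest=⌊895283·49/10000⌋=4386; principal=301512-4386=297126; balance=895283-297126=598157
8. interest=⌊598157·49/10000⌋=2930; principal=301512-2930=298582; balance=598157-298582=299575
9. interest=⌊299575·49/10000⌋=1467; principal=min(301512-1467,299575)=299575; balance=299575-299575=0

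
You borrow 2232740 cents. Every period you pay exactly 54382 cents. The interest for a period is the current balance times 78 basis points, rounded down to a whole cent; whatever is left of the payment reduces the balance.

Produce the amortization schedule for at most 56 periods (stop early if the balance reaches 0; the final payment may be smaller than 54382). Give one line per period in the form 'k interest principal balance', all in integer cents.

1 17415 36967 2195773
2 17127 37255 2158518
3 16836 37546 2120972
4 16543 37839 2083133
5 16248 38134 2044999
6 15950 38432 2006567
7 15651 38731 1967836
8 15349 39033 1928803
9 15044 39338 1889465
10 14737 39645 1849820
11 14428 39954 1809866
12 14116 40266 1769600
13 13802 40580 1729020
14 13486 40896 1688124
15 13167 41215 1646909
16 12845 41537 1605372
17 12521 41861 1563511
18 12195 42187 1521324
19 11866 42516 1478808
20 11534 42848 1435960
21 11200 43182 1392778
22 10863 43519 1349259
23 10524 43858 1305401
24 10182 44200 1261201
25 9837 44545 1216656
26 9489 44893 1171763
27 9139 45243 1126520
28 8786 45596 1080924
29 8431 45951 1034973
30 8072 46310 988663
31 7711 46671 941992
32 7347 47035 894957
33 6980 47402 847555
34 6610 47772 799783
35 6238 48144 751639
36 5862 48520 703119
37 5484 48898 654221
38 5102 49280 604941
39 4718 49664 555277
40 4331 50051 505226
41 3940 50442 454784
42 3547 50835 403949
43 3150 51232 352717
44 2751 51631 301086
45 2348 52034 249052
46 1942 52440 196612
47 1533 52849 143763
48 1121 53261 90502
49 705 53677 36825
50 287 36825 0

1. interest=⌊2232740·78/10000⌋=17415; principal=54382-17415=36967; balance=2232740-36967=2195773
2. interest=⌊2195773·78/10000⌋=17127; principal=54382-17127=37255; balance=2195773-37255=2158518
3. interest=⌊2158518·78/10000⌋=16836; principal=54382-16836=37546; balance=2158518-37546=2120972
4. interest=⌊2120972·78/10000⌋=16543; principal=54382-16543=37839; balance=2120972-37839=2083133
5. interest=⌊2083133·78/10000⌋=16248; principal=54382-16248=38134; balance=2083133-38134=2044999
6. interest=⌊2044999·78/10000⌋=15950; principal=54382-15950=38432; balance=2044999-38432=2006567
7. interest=⌊2006567·78/10000⌋=15651; principal=54382-15651=38731; balance=2006567-38731=1967836
8. interest=⌊1967836·78/10000⌋=15349; principal=54382-15349=39033; balance=1967836-39033=1928803
9. interest=⌊1928803·78/10000⌋=15044; principal=54382-15044=39338; balance=1928803-39338=1889465
10. interest=⌊1889465·78/10000⌋=14737; principal=54382-14737=39645; balance=1889465-39645=1849820
11. interest=⌊1849820·78/10000⌋=14428; principal=54382-14428=39954; balance=1849820-39954=1809866
12. interest=⌊1809866·78/10000⌋=14116; principal=54382-14116=40266; balance=1809866-40266=1769600
13. interest=⌊1769600·78/10000⌋=13802; principal=54382-13802=40580; balance=1769600-40580=1729020
14. interest=⌊1729020·78/10000⌋=13486; principal=54382-13486=40896; balance=1729020-40896=1688124
15. interest=⌊1688124·78/10000⌋=13167; principal=54382-13167=41215; balance=1688124-41215=1646909
16. interest=⌊1646909·78/10000⌋=12845; principal=54382-12845=41537; balance=1646909-41537=1605372
17. interest=⌊1605372·78/10000⌋=12521; principal=54382-12521=41861; balance=1605372-41861=1563511
18. interest=⌊1563511·78/10000⌋=12195; principal=54382-12195=42187; balance=1563511-42187=1521324
19. interest=⌊1521324·78/10000⌋=11866; principal=54382-11866=42516; balance=1521324-42516=1478808
20. interest=⌊1478808·78/10000⌋=11534; principal=54382-11534=42848; balance=1478808-42848=1435960
21. interest=⌊1435960·78/10000⌋=11200; principal=54382-11200=43182; balance=1435960-43182=1392778
22. interest=⌊1392778·78/10000⌋=10863; principal=54382-10863=43519; balance=1392778-43519=1349259
23. interest=⌊1349259·78/10000⌋=10524; principal=54382-10524=43858; balance=1349259-43858=1305401
24. interest=⌊1305401·78/10000⌋=10182; principal=54382-10182=44200; balance=1305401-44200=1261201
25. interest=⌊1261201·78/10000⌋=9837; principal=54382-9837=44545; balance=1261201-44545=1216656
26. interest=⌊1216656·78/10000⌋=9489; principal=54382-9489=44893; balance=1216656-44893=1171763
27. interest=⌊1171763·78/10000⌋=9139; principal=54382-9139=45243; balance=1171763-45243=1126520
28. interest=⌊1126520·78/10000⌋=8786; principal=54382-8786=45596; balance=1126520-45596=1080924
29. interest=⌊1080924·78/10000⌋=8431; principal=54382-8431=45951; balance=1080924-45951=1034973
30. interest=⌊1034973·78/10000⌋=8072; principal=54382-8072=46310; balance=1034973-46310=988663
31. interest=⌊988663·78/10000⌋=7711; principal=54382-7711=46671; balance=988663-46671=941992
32. interest=⌊941992·78/10000⌋=7347; principal=54382-7347=47035; balance=941992-47035=894957
33. interest=⌊894957·78/10000⌋=6980; principal=54382-6980=47402; balance=894957-47402=847555
34. interest=⌊847555·78/10000⌋=6610; principal=54382-6610=47772; balance=847555-47772=799783
35. interest=⌊799783·78/10000⌋=6238; principal=54382-6238=48144; balance=799783-48144=751639
36. interest=⌊751639·78/10000⌋=5862; principal=54382-5862=48520; balance=751639-48520=703119
37. interest=⌊703119·78/10000⌋=5484; principal=54382-5484=48898; balance=703119-48898=654221
38. interest=⌊654221·78/10000⌋=5102; principal=54382-5102=49280; balance=654221-49280=604941
39. interest=⌊604941·78/10000⌋=4718; principal=54382-4718=49664; balance=604941-49664=555277
40. interest=⌊555277·78/10000⌋=4331; principal=54382-4331=50051; balance=555277-50051=505226
41. interest=⌊505226·78/10000⌋=3940; principal=54382-3940=50442; balance=505226-50442=454784
42. interest=⌊454784·78/10000⌋=3547; principal=54382-3547=50835; balance=454784-50835=403949
43. interest=⌊403949·78/10000⌋=3150; principal=54382-3150=51232; balance=403949-51232=352717
44. interest=⌊352717·78/10000⌋=2751; principal=54382-2751=51631; balance=352717-51631=301086
45. interest=⌊301086·78/10000⌋=2348; principal=54382-2348=52034; balance=301086-52034=249052
46. interest=⌊249052·78/10000⌋=1942; principal=54382-1942=52440; balance=249052-52440=196612
47. interest=⌊196612·78/10000⌋=1533; principal=54382-1533=52849; balance=196612-52849=143763
48. interest=⌊143763·78/10000⌋=1121; principal=54382-1121=53261; balance=143763-53261=90502
49. interest=⌊90502·78/10000⌋=705; principal=54382-705=53677; balance=90502-53677=36825
50. interest=⌊36825·78/10000⌋=287; principal=min(54382-287,36825)=36825; balance=36825-36825=0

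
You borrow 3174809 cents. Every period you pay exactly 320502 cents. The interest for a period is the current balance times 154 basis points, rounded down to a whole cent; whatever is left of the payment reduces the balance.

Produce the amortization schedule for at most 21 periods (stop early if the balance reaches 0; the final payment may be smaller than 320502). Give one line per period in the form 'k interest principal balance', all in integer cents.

1. interest=⌊3174809·154/10000⌋=48892; principal=320502-48892=271610; balance=3174809-271610=2903199
2. interest=⌊2903199·154/10000⌋=44709; principal=320502-44709=275793; balance=2903199-275793=2627406
3. interest=⌊2627406·154/10000⌋=40462; principal=320502-40462=280040; balance=2627406-280040=2347366
4. interest=⌊2347366·154/10000⌋=36149; principal=320502-36149=284353; balance=2347366-284353=2063013
5. interest=⌊2063013·154/10000⌋=31770; principal=320502-31770=288732; balance=2063013-288732=1774281
6. interest=⌊1774281·154/10000⌋=27323; principal=320502-27323=293179; balance=1774281-293179=1481102
7. interest=⌊1481102·154/10000⌋=22808; principal=320502-22808=297694; balance=1481102-297694=1183408
8. interest=⌊1183408·154/10000⌋=18224; principal=320502-18224=302278; balance=1183408-302278=881130
9. interest=⌊881130·154/10000⌋=13569; principal=320502-13569=306933; balance=881130-306933=574197
10. interest=⌊574197·154/10000⌋=8842; principal=320502-8842=311660; balance=574197-311660=262537
11. interest=⌊262537·154/10000⌋=4043; principal=min(320502-4043,262537)=262537; balance=262537-262537=0

1 48892 271610 2903199
2 44709 275793 2627406
3 40462 280040 2347366
4 36149 284353 2063013
5 31770 288732 1774281
6 27323 293179 1481102
7 22808 297694 1183408
8 18224 302278 881130
9 13569 306933 574197
10 8842 311660 262537
11 4043 262537 0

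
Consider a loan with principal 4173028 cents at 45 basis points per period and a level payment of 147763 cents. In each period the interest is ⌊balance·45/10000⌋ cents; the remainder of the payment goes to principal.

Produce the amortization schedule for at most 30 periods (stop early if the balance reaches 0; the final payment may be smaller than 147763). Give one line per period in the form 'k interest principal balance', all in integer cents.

1. interest=⌊4173028·45/10000⌋=18778; principal=147763-18778=128985; balance=4173028-128985=4044043
2. interest=⌊4044043·45/10000⌋=18198; principal=147763-18198=129565; balance=4044043-129565=3914478
3. interest=⌊3914478·45/10000⌋=17615; principal=147763-17615=130148; balance=3914478-130148=3784330
4. interest=⌊3784330·45/10000⌋=17029; principal=147763-17029=130734; balance=3784330-130734=3653596
5. interest=⌊3653596·45/10000⌋=16441; principal=147763-16441=131322; balance=3653596-131322=3522274
6. interest=⌊3522274·45/10000⌋=15850; principal=147763-15850=131913; balance=3522274-131913=3390361
7. interest=⌊3390361·45/10000⌋=15256; principal=147763-15256=132507; balance=3390361-132507=3257854
8. interest=⌊3257854·45/10000⌋=14660; principal=147763-14660=133103; balance=3257854-133103=3124751
9. interest=⌊3124751·45/10000⌋=14061; principal=147763-14061=133702; balance=3124751-133702=2991049
10. interest=⌊2991049·45/10000⌋=13459; principal=147763-13459=134304; balance=2991049-134304=2856745
11. interest=⌊2856745·45/10000⌋=12855; principal=147763-12855=134908; balance=2856745-134908=2721837
12. interest=⌊2721837·45/10000⌋=12248; principal=147763-12248=135515; balance=2721837-135515=2586322
13. interest=⌊2586322·45/10000⌋=11638; principal=147763-11638=136125; balance=2586322-136125=2450197
14. interest=⌊2450197·45/10000⌋=11025; principal=147763-11025=136738; balance=2450197-136738=2313459
15. interest=⌊2313459·45/10000⌋=10410; principal=147763-10410=137353; balance=2313459-137353=2176106
16. interest=⌊2176106·45/10000⌋=9792; principal=147763-9792=137971; balance=2176106-137971=2038135
17. interest=⌊2038135·45/10000⌋=9171; principal=147763-9171=138592; balance=2038135-138592=1899543
18. interest=⌊1899543·45/10000⌋=8547; principal=147763-8547=139216; balance=1899543-139216=1760327
19. interest=⌊1760327·45/10000⌋=7921; principal=147763-7921=139842; balance=1760327-139842=1620485
20. interest=⌊1620485·45/10000⌋=7292; principal=147763-7292=140471; balance=1620485-140471=1480014
21. interest=⌊1480014·45/10000⌋=6660; principal=147763-6660=141103; balance=1480014-141103=1338911
22. interest=⌊1338911·45/10000⌋=6025; principal=147763-6025=141738; balance=1338911-141738=1197173
23. interest=⌊1197173·45/10000⌋=5387; principal=147763-5387=142376; balance=1197173-142376=1054797
24. interest=⌊1054797·45/10000⌋=4746; principal=147763-4746=143017; balance=1054797-143017=911780
25. interest=⌊911780·45/10000⌋=4103; principal=147763-4103=143660; balance=911780-143660=768120
26. interest=⌊768120·45/10000⌋=3456; principal=147763-3456=144307; balance=768120-144307=623813
27. interest=⌊623813·45/10000⌋=2807; principal=147763-2807=144956; balance=623813-144956=478857
28. interest=⌊478857·45/10000⌋=2154; principal=147763-2154=145609; balance=478857-145609=333248
29. interest=⌊333248·45/10000⌋=1499; principal=147763-1499=146264; balance=333248-146264=186984
30. interest=⌊186984·45/10000⌋=841; principal=147763-841=146922; balance=186984-146922=40062

1 18778 128985 4044043
2 18198 129565 3914478
3 17615 130148 3784330
4 17029 130734 3653596
5 16441 131322 3522274
6 15850 131913 3390361
7 15256 132507 3257854
8 14660 133103 3124751
9 14061 133702 2991049
10 13459 134304 2856745
11 12855 134908 2721837
12 12248 135515 2586322
13 11638 136125 2450197
14 11025 136738 2313459
15 10410 137353 2176106
16 9792 137971 2038135
17 9171 138592 1899543
18 8547 139216 1760327
19 7921 139842 1620485
20 7292 140471 1480014
21 6660 141103 1338911
22 6025 141738 1197173
23 5387 142376 1054797
24 4746 143017 911780
25 4103 143660 768120
26 3456 144307 623813
27 2807 144956 478857
28 2154 145609 333248
29 1499 146264 186984
30 841 146922 40062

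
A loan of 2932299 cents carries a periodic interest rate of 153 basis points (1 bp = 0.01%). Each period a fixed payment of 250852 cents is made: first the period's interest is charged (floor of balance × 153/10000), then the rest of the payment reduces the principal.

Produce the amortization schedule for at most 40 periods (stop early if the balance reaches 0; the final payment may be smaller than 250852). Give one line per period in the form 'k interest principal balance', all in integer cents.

1. interest=⌊2932299·153/10000⌋=44864; principal=250852-44864=205988; balance=2932299-205988=2726311
2. interest=⌊2726311·153/10000⌋=41712; principal=250852-41712=209140; balance=2726311-209140=2517171
3. interest=⌊2517171·153/10000⌋=38512; principal=250852-38512=212340; balance=2517171-212340=2304831
4. interest=⌊2304831·153/10000⌋=35263; principal=250852-35263=215589; balance=2304831-215589=2089242
5. interest=⌊2089242·153/10000⌋=31965; principal=250852-31965=218887; balance=2089242-218887=1870355
6. interest=⌊1870355·153/10000⌋=28616; principal=250852-28616=222236; balance=1870355-222236=1648119
7. interest=⌊1648119·153/10000⌋=25216; principal=250852-25216=225636; balance=1648119-225636=1422483
8. interest=⌊1422483·153/10000⌋=21763; principal=250852-21763=229089; balance=1422483-229089=1193394
9. interest=⌊1193394·153/10000⌋=18258; principal=250852-18258=232594; balance=1193394-232594=960800
10. interest=⌊960800·153/10000⌋=14700; principal=250852-14700=236152; balance=960800-236152=724648
11. interest=⌊724648·153/10000⌋=11087; principal=250852-11087=239765; balance=724648-239765=484883
12. interest=⌊484883·153/10000⌋=7418; principal=250852-7418=243434; balance=484883-243434=241449
13. interest=⌊241449·153/10000⌋=3694; principal=min(250852-3694,241449)=241449; balance=241449-241449=0

1 44864 205988 2726311
2 41712 209140 2517171
3 38512 212340 2304831
4 35263 215589 2089242
5 31965 218887 1870355
6 28616 222236 1648119
7 25216 225636 1422483
8 21763 229089 1193394
9 18258 232594 960800
10 14700 236152 724648
11 11087 239765 484883
12 7418 243434 241449
13 3694 241449 0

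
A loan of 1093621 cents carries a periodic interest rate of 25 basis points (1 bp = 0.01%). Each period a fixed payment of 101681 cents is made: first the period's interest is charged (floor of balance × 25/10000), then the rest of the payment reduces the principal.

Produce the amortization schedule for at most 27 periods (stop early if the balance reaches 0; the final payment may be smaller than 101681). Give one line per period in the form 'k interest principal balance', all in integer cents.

1. interest=⌊1093621·25/10000⌋=2734; principal=101681-2734=98947; balance=1093621-98947=994674
2. interest=⌊994674·25/10000⌋=2486; principal=101681-2486=99195; balance=994674-99195=895479
3. interest=⌊895479·25/10000⌋=2238; principal=101681-2238=99443; balance=895479-99443=796036
4. interest=⌊796036·25/10000⌋=1990; principal=101681-1990=99691; balance=796036-99691=696345
5. interest=⌊696345·25/10000⌋=1740; principal=101681-1740=99941; balance=696345-99941=596404
6. interest=⌊596404·25/10000⌋=1491; principal=101681-1491=100190; balance=596404-100190=496214
7. interest=⌊496214·25/10000⌋=1240; principal=101681-1240=100441; balance=496214-100441=395773
8. interest=⌊395773·25/10000⌋=989; principal=101681-989=100692; balance=395773-100692=295081
9. interest=⌊295081·25/10000⌋=737; principal=101681-737=100944; balance=295081-100944=194137
10. interest=⌊194137·25/10000⌋=485; principal=101681-485=101196; balance=194137-101196=92941
11. interest=⌊92941·25/10000⌋=232; principal=min(101681-232,92941)=92941; balance=92941-92941=0

1 2734 98947 994674
2 2486 99195 895479
3 2238 99443 796036
4 1990 99691 696345
5 1740 99941 596404
6 1491 100190 496214
7 1240 100441 395773
8 989 100692 295081
9 737 100944 194137
10 485 101196 92941
11 232 92941 0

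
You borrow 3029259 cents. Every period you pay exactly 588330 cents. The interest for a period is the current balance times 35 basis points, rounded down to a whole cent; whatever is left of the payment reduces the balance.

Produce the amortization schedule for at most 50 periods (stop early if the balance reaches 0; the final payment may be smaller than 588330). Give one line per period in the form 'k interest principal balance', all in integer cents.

1 10602 577728 2451531
2 8580 579750 1871781
3 6551 581779 1290002
4 4515 583815 706187
5 2471 585859 120328
6 421 120328 0

1. interest=⌊3029259·35/10000⌋=10602; principal=588330-10602=577728; balance=3029259-577728=2451531
2. interest=⌊2451531·35/10000⌋=8580; principal=588330-8580=579750; balance=2451531-579750=1871781
3. interest=⌊1871781·35/10000⌋=6551; principal=588330-6551=581779; balance=1871781-581779=1290002
4. interest=⌊1290002·35/10000⌋=4515; principal=588330-4515=583815; balance=1290002-583815=706187
5. interest=⌊706187·35/10000⌋=2471; principal=588330-2471=585859; balance=706187-585859=120328
6. interest=⌊120328·35/10000⌋=421; principal=min(588330-421,120328)=120328; balance=120328-120328=0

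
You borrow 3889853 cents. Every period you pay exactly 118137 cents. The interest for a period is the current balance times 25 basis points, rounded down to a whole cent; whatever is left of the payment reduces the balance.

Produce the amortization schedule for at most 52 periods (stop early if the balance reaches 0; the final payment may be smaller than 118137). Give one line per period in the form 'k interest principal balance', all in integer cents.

1. interest=⌊3889853·25/10000⌋=9724; principal=118137-9724=108413; balance=3889853-108413=3781440
2. interest=⌊3781440·25/10000⌋=9453; principal=118137-9453=108684; balance=3781440-108684=3672756
3. interest=⌊3672756·25/10000⌋=9181; principal=118137-9181=108956; balance=3672756-108956=3563800
4. interest=⌊3563800·25/10000⌋=8909; principal=118137-8909=109228; balance=3563800-109228=3454572
5. interest=⌊3454572·25/10000⌋=8636; principal=118137-8636=109501; balance=3454572-109501=3345071
6. interest=⌊3345071·25/10000⌋=8362; principal=118137-8362=109775; balance=3345071-109775=3235296
7. interest=⌊3235296·25/10000⌋=8088; principal=118137-8088=110049; balance=3235296-110049=3125247
8. interest=⌊3125247·25/10000⌋=7813; principal=118137-7813=110324; balance=3125247-110324=3014923
9. interest=⌊3014923·25/10000⌋=7537; principal=118137-7537=110600; balance=3014923-110600=2904323
10. interest=⌊2904323·25/10000⌋=7260; principal=118137-7260=110877; balance=2904323-110877=2793446
11. interest=⌊2793446·25/10000⌋=6983; principal=118137-6983=111154; balance=2793446-111154=2682292
12. interest=⌊2682292·25/10000⌋=6705; principal=118137-6705=111432; balance=2682292-111432=2570860
13. interest=⌊2570860·25/10000⌋=6427; principal=118137-6427=111710; balance=2570860-111710=2459150
14. interest=⌊2459150·25/10000⌋=6147; principal=118137-6147=111990; balance=2459150-111990=2347160
15. interest=⌊2347160·25/10000⌋=5867; principal=118137-5867=112270; balance=2347160-112270=2234890
16. interest=⌊2234890·25/10000⌋=5587; principal=118137-5587=112550; balance=2234890-112550=2122340
17. interest=⌊2122340·25/10000⌋=5305; principal=118137-5305=112832; balance=2122340-112832=2009508
18. interest=⌊2009508·25/10000⌋=5023; principal=118137-5023=113114; balance=2009508-113114=1896394
19. interest=⌊1896394·25/10000⌋=4740; principal=118137-4740=113397; balance=1896394-113397=1782997
20. interest=⌊1782997·25/10000⌋=4457; principal=118137-4457=113680; balance=1782997-113680=1669317
21. interest=⌊1669317·25/10000⌋=4173; principal=118137-4173=113964; balance=1669317-113964=1555353
22. interest=⌊1555353·25/10000⌋=3888; principal=118137-3888=114249; balance=1555353-114249=1441104
23. interest=⌊1441104·25/10000⌋=3602; principal=118137-3602=114535; balance=1441104-114535=1326569
24. interest=⌊1326569·25/10000⌋=3316; principal=118137-3316=114821; balance=1326569-114821=1211748
25. interest=⌊1211748·25/10000⌋=3029; principal=118137-3029=115108; balance=1211748-115108=1096640
26. interest=⌊1096640·25/10000⌋=2741; principal=118137-2741=115396; balance=1096640-115396=981244
27. interest=⌊981244·25/10000⌋=2453; principal=118137-2453=115684; balance=981244-115684=865560
28. interest=⌊865560·25/10000⌋=2163; principal=118137-2163=115974; balance=865560-115974=749586
29. interest=⌊749586·25/10000⌋=1873; principal=118137-1873=116264; balance=749586-116264=633322
30. interest=⌊633322·25/10000⌋=1583; principal=118137-1583=116554; balance=633322-116554=516768
31. interest=⌊516768·25/10000⌋=1291; principal=118137-1291=116846; balance=516768-116846=399922
32. interest=⌊399922·25/10000⌋=999; principal=118137-999=117138; balance=399922-117138=282784
33. interest=⌊282784·25/10000⌋=706; principal=118137-706=117431; balance=282784-117431=165353
34. interest=⌊165353·25/10000⌋=413; principal=118137-413=117724; balance=165353-117724=47629
35. interest=⌊47629·25/10000⌋=119; principal=min(118137-119,47629)=47629; balance=47629-47629=0

1 9724 108413 3781440
2 9453 108684 3672756
3 9181 108956 3563800
4 8909 109228 3454572
5 8636 109501 3345071
6 8362 109775 3235296
7 8088 110049 3125247
8 7813 110324 3014923
9 7537 110600 2904323
10 7260 110877 2793446
11 6983 111154 2682292
12 6705 111432 2570860
13 6427 111710 2459150
14 6147 111990 2347160
15 5867 112270 2234890
16 5587 112550 2122340
17 5305 112832 2009508
18 5023 113114 1896394
19 4740 113397 1782997
20 4457 113680 1669317
21 4173 113964 1555353
22 3888 114249 1441104
23 3602 114535 1326569
24 3316 114821 1211748
25 3029 115108 1096640
26 2741 115396 981244
27 2453 115684 865560
28 2163 115974 749586
29 1873 116264 633322
30 1583 116554 516768
31 1291 116846 399922
32 999 117138 282784
33 706 117431 165353
34 413 117724 47629
35 119 47629 0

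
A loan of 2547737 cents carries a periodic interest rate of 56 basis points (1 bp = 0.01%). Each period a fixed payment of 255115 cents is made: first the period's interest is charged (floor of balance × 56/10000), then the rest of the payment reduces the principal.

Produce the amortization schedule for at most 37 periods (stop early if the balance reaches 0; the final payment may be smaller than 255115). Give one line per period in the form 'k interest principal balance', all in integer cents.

1 14267 240848 2306889
2 12918 242197 2064692
3 11562 243553 1821139
4 10198 244917 1576222
5 8826 246289 1329933
6 7447 247668 1082265
7 6060 249055 833210
8 4665 250450 582760
9 3263 251852 330908
10 1853 253262 77646
11 434 77646 0

1. interest=⌊2547737·56/10000⌋=14267; principal=255115-14267=240848; balance=2547737-240848=2306889
2. interest=⌊2306889·56/10000⌋=12918; principal=255115-12918=242197; balance=2306889-242197=2064692
3. interest=⌊2064692·56/10000⌋=11562; principal=255115-11562=243553; balance=2064692-243553=1821139
4. interest=⌊1821139·56/10000⌋=10198; principal=255115-10198=244917; balance=1821139-244917=1576222
5. interest=⌊1576222·56/10000⌋=8826; principal=255115-8826=246289; balance=1576222-246289=1329933
6. interest=⌊1329933·56/10000⌋=7447; principal=255115-7447=247668; balance=1329933-247668=1082265
7. interest=⌊1082265·56/10000⌋=6060; principal=255115-6060=249055; balance=1082265-249055=833210
8. interest=⌊833210·56/10000⌋=4665; principal=255115-4665=250450; balance=833210-250450=582760
9. interest=⌊582760·56/10000⌋=3263; principal=255115-3263=251852; balance=582760-251852=330908
10. interest=⌊330908·56/10000⌋=1853; principal=255115-1853=253262; balance=330908-253262=77646
11. interest=⌊77646·56/10000⌋=434; principal=min(255115-434,77646)=77646; balance=77646-77646=0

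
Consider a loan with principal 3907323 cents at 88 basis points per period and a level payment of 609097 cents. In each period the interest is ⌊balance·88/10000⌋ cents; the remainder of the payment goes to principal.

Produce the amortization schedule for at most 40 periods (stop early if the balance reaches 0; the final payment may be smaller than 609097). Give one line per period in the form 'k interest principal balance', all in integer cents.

1. interest=⌊3907323·88/10000⌋=34384; principal=609097-34384=574713; balance=3907323-574713=3332610
2. interest=⌊3332610·88/10000⌋=29326; principal=609097-29326=579771; balance=3332610-579771=2752839
3. interest=⌊2752839·88/10000⌋=24224; principal=609097-24224=584873; balance=2752839-584873=2167966
4. interest=⌊2167966·88/10000⌋=19078; principal=609097-19078=590019; balance=2167966-590019=1577947
5. interest=⌊1577947·88/10000⌋=13885; principal=609097-13885=595212; balance=1577947-595212=982735
6. interest=⌊982735·88/10000⌋=8648; principal=609097-8648=600449; balance=982735-600449=382286
7. interest=⌊382286·88/10000⌋=3364; principal=min(609097-3364,382286)=382286; balance=382286-382286=0

1 34384 574713 3332610
2 29326 579771 2752839
3 24224 584873 2167966
4 19078 590019 1577947
5 13885 595212 982735
6 8648 600449 382286
7 3364 382286 0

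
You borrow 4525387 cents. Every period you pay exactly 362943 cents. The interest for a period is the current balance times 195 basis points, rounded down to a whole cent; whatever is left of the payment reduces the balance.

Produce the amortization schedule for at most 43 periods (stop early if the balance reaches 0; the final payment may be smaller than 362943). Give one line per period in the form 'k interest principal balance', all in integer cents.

1. interest=⌊4525387·195/10000⌋=88245; principal=362943-88245=274698; balance=4525387-274698=4250689
2. interest=⌊4250689·195/10000⌋=82888; principal=362943-82888=280055; balance=4250689-280055=3970634
3. interest=⌊3970634·195/10000⌋=77427; principal=362943-77427=285516; balance=3970634-285516=3685118
4. interest=⌊3685118·195/10000⌋=71859; principal=362943-71859=291084; balance=3685118-291084=3394034
5. interest=⌊3394034·195/10000⌋=66183; principal=362943-66183=296760; balance=3394034-296760=3097274
6. interest=⌊3097274·195/10000⌋=60396; principal=362943-60396=302547; balance=3097274-302547=2794727
7. interest=⌊2794727·195/10000⌋=54497; principal=362943-54497=308446; balance=2794727-308446=2486281
8. interest=⌊2486281·195/10000⌋=48482; principal=362943-48482=314461; balance=2486281-314461=2171820
9. interest=⌊2171820·195/10000⌋=42350; principal=362943-42350=320593; balance=2171820-320593=1851227
10. interest=⌊1851227·195/10000⌋=36098; principal=362943-36098=326845; balance=1851227-326845=1524382
11. interest=⌊1524382·195/10000⌋=29725; principal=362943-29725=333218; balance=1524382-333218=1191164
12. interest=⌊1191164·195/10000⌋=23227; principal=362943-23227=339716; balance=1191164-339716=851448
13. interest=⌊851448·195/10000⌋=16603; principal=362943-16603=346340; balance=851448-346340=505108
14. interest=⌊505108·195/10000⌋=9849; principal=362943-9849=353094; balance=505108-353094=152014
15. interest=⌊152014·195/10000⌋=2964; principal=min(362943-2964,152014)=152014; balance=152014-152014=0

1 88245 274698 4250689
2 82888 280055 3970634
3 77427 285516 3685118
4 71859 291084 3394034
5 66183 296760 3097274
6 60396 302547 2794727
7 54497 308446 2486281
8 48482 314461 2171820
9 42350 320593 1851227
10 36098 326845 1524382
11 29725 333218 1191164
12 23227 339716 851448
13 16603 346340 505108
14 9849 353094 152014
15 2964 152014 0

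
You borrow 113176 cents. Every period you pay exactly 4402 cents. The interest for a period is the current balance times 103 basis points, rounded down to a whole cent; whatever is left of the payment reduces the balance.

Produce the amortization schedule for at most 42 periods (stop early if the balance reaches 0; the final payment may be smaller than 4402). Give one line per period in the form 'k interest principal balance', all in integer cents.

1 1165 3237 109939
2 1132 3270 106669
3 1098 3304 103365
4 1064 3338 100027
5 1030 3372 96655
6 995 3407 93248
7 960 3442 89806
8 925 3477 86329
9 889 3513 82816
10 853 3549 79267
11 816 3586 75681
12 779 3623 72058
13 742 3660 68398
14 704 3698 64700
15 666 3736 60964
16 627 3775 57189
17 589 3813 53376
18 549 3853 49523
19 510 3892 45631
20 469 3933 41698
21 429 3973 37725
22 388 4014 33711
23 347 4055 29656
24 305 4097 25559
25 263 4139 21420
26 220 4182 17238
27 177 4225 13013
28 134 4268 8745
29 90 4312 4433
30 45 4357 76
31 0 76 0

1. interest=⌊113176·103/10000⌋=1165; principal=4402-1165=3237; balance=113176-3237=109939
2. interest=⌊109939·103/10000⌋=1132; principal=4402-1132=3270; balance=109939-3270=106669
3. interest=⌊106669·103/10000⌋=1098; principal=4402-1098=3304; balance=106669-3304=103365
4. interest=⌊103365·103/10000⌋=1064; principal=4402-1064=3338; balance=103365-3338=100027
5. interest=⌊100027·103/10000⌋=1030; principal=4402-1030=3372; balance=100027-3372=96655
6. interest=⌊96655·103/10000⌋=995; principal=4402-995=3407; balance=96655-3407=93248
7. interest=⌊93248·103/10000⌋=960; principal=4402-960=3442; balance=93248-3442=89806
8. interest=⌊89806·103/10000⌋=925; principal=4402-925=3477; balance=89806-3477=86329
9. interest=⌊86329·103/10000⌋=889; principal=4402-889=3513; balance=86329-3513=82816
10. interest=⌊82816·103/10000⌋=853; principal=4402-853=3549; balance=82816-3549=79267
11. interest=⌊79267·103/10000⌋=816; principal=4402-816=3586; balance=79267-3586=75681
12. interest=⌊75681·103/10000⌋=779; principal=4402-779=3623; balance=75681-3623=72058
13. interest=⌊72058·103/10000⌋=742; principal=4402-742=3660; balance=72058-3660=68398
14. interest=⌊68398·103/10000⌋=704; principal=4402-704=3698; balance=68398-3698=64700
15. interest=⌊64700·103/10000⌋=666; principal=4402-666=3736; balance=64700-3736=60964
16. interest=⌊60964·103/10000⌋=627; principal=4402-627=3775; balance=60964-3775=57189
17. interest=⌊57189·103/10000⌋=589; principal=4402-589=3813; balance=57189-3813=53376
18. interest=⌊53376·103/10000⌋=549; principal=4402-549=3853; balance=53376-3853=49523
19. interest=⌊49523·103/10000⌋=510; principal=4402-510=3892; balance=49523-3892=45631
20. interest=⌊45631·103/10000⌋=469; principal=4402-469=3933; balance=45631-3933=41698
21. interest=⌊41698·103/10000⌋=429; principal=4402-429=3973; balance=41698-3973=37725
22. interest=⌊37725·103/10000⌋=388; principal=4402-388=4014; balance=37725-4014=33711
23. interest=⌊33711·103/10000⌋=347; principal=4402-347=4055; balance=33711-4055=29656
24. interest=⌊29656·103/10000⌋=305; principal=4402-305=4097; balance=29656-4097=25559
25. interest=⌊25559·103/10000⌋=263; principal=4402-263=4139; balance=25559-4139=21420
26. interest=⌊21420·103/10000⌋=220; principal=4402-220=4182; balance=21420-4182=17238
27. interest=⌊17238·103/10000⌋=177; principal=4402-177=4225; balance=17238-4225=13013
28. interest=⌊13013·103/10000⌋=134; principal=4402-134=4268; balance=13013-4268=8745
29. interest=⌊8745·103/10000⌋=90; principal=4402-90=4312; balance=8745-4312=4433
30. interest=⌊4433·103/10000⌋=45; principal=4402-45=4357; balance=4433-4357=76
31. interest=⌊76·103/10000⌋=0; principal=min(4402-0,76)=76; balance=76-76=0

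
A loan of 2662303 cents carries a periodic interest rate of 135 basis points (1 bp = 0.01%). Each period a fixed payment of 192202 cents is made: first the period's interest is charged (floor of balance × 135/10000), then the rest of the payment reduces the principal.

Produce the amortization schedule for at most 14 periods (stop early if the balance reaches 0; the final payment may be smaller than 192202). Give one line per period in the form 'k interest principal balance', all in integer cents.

1 35941 156261 2506042
2 33831 158371 2347671
3 31693 160509 2187162
4 29526 162676 2024486
5 27330 164872 1859614
6 25104 167098 1692516
7 22848 169354 1523162
8 20562 171640 1351522
9 18245 173957 1177565
10 15897 176305 1001260
11 13517 178685 822575
12 11104 181098 641477
13 8659 183543 457934
14 6182 186020 271914

1. interest=⌊2662303·135/10000⌋=35941; principal=192202-35941=156261; balance=2662303-156261=2506042
2. interest=⌊2506042·135/10000⌋=33831; principal=192202-33831=158371; balance=2506042-158371=2347671
3. interest=⌊2347671·135/10000⌋=31693; principal=192202-31693=160509; balance=2347671-160509=2187162
4. interest=⌊2187162·135/10000⌋=29526; principal=192202-29526=162676; balance=2187162-162676=2024486
5. interest=⌊2024486·135/10000⌋=27330; principal=192202-27330=164872; balance=2024486-164872=1859614
6. interest=⌊1859614·135/10000⌋=25104; principal=192202-25104=167098; balance=1859614-167098=1692516
7. interest=⌊1692516·135/10000⌋=22848; principal=192202-22848=169354; balance=1692516-169354=1523162
8. interest=⌊1523162·135/10000⌋=20562; principal=192202-20562=171640; balance=1523162-171640=1351522
9. interest=⌊1351522·135/10000⌋=18245; principal=192202-18245=173957; balance=1351522-173957=1177565
10. interest=⌊1177565·135/10000⌋=15897; principal=192202-15897=176305; balance=1177565-176305=1001260
11. interest=⌊1001260·135/10000⌋=13517; principal=192202-13517=178685; balance=1001260-178685=822575
12. interest=⌊822575·135/10000⌋=11104; principal=192202-11104=181098; balance=822575-181098=641477
13. interest=⌊641477·135/10000⌋=8659; principal=192202-8659=183543; balance=641477-183543=457934
14. interest=⌊457934·135/10000⌋=6182; principal=192202-6182=186020; balance=457934-186020=271914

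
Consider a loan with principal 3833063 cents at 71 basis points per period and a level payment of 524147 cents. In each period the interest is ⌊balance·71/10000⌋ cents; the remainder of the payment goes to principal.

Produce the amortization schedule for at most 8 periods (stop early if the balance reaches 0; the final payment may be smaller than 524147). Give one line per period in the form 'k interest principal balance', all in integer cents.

1 27214 496933 3336130
2 23686 500461 2835669
3 20133 504014 2331655
4 16554 507593 1824062
5 12950 511197 1312865
6 9321 514826 798039
7 5666 518481 279558
8 1984 279558 0

1. interest=⌊3833063·71/10000⌋=27214; principal=524147-27214=496933; balance=3833063-496933=3336130
2. interest=⌊3336130·71/10000⌋=23686; principal=524147-23686=500461; balance=3336130-500461=2835669
3. interest=⌊2835669·71/10000⌋=20133; principal=524147-20133=504014; balance=2835669-504014=2331655
4. interest=⌊2331655·71/10000⌋=16554; principal=524147-16554=507593; balance=2331655-507593=1824062
5. interest=⌊1824062·71/10000⌋=12950; principal=524147-12950=511197; balance=1824062-511197=1312865
6. interest=⌊1312865·71/10000⌋=9321; principal=524147-9321=514826; balance=1312865-514826=798039
7. interest=⌊798039·71/10000⌋=5666; principal=524147-5666=518481; balance=798039-518481=279558
8. interest=⌊279558·71/10000⌋=1984; principal=min(524147-1984,279558)=279558; balance=279558-279558=0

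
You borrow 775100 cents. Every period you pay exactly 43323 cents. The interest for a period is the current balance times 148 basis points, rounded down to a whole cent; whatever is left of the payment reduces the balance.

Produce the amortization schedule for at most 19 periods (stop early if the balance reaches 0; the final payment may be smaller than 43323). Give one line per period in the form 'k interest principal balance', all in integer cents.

1. interest=⌊775100·148/10000⌋=11471; principal=43323-11471=31852; balance=775100-31852=743248
2. interest=⌊743248·148/10000⌋=11000; principal=43323-11000=32323; balance=743248-32323=710925
3. interest=⌊710925·148/10000⌋=10521; principal=43323-10521=32802; balance=710925-32802=678123
4. interest=⌊678123·148/10000⌋=10036; principal=43323-10036=33287; balance=678123-33287=644836
5. interest=⌊644836·148/10000⌋=9543; principal=43323-9543=33780; balance=644836-33780=611056
6. interest=⌊611056·148/10000⌋=9043; principal=43323-9043=34280; balance=611056-34280=576776
7. interest=⌊576776·148/10000⌋=8536; principal=43323-8536=34787; balance=576776-34787=541989
8. interest=⌊541989·148/10000⌋=8021; principal=43323-8021=35302; balance=541989-35302=506687
9. interest=⌊506687·148/10000⌋=7498; principal=43323-7498=35825; balance=506687-35825=470862
10. interest=⌊470862·148/10000⌋=6968; principal=43323-6968=36355; balance=470862-36355=434507
11. interest=⌊434507·148/10000⌋=6430; principal=43323-6430=36893; balance=434507-36893=397614
12. interest=⌊397614·148/10000⌋=5884; principal=43323-5884=37439; balance=397614-37439=360175
13. interest=⌊360175·148/10000⌋=5330; principal=43323-5330=37993; balance=360175-37993=322182
14. interest=⌊322182·148/10000⌋=4768; principal=43323-4768=38555; balance=322182-38555=283627
15. interest=⌊283627·148/10000⌋=4197; principal=43323-4197=39126; balance=283627-39126=244501
16. interest=⌊244501·148/10000⌋=3618; principal=43323-3618=39705; balance=244501-39705=204796
17. interest=⌊204796·148/10000⌋=3030; principal=43323-3030=40293; balance=204796-40293=164503
18. interest=⌊164503·148/10000⌋=2434; principal=43323-2434=40889; balance=164503-40889=123614
19. interest=⌊123614·148/10000⌋=1829; principal=43323-1829=41494; balance=123614-41494=82120

1 11471 31852 743248
2 11000 32323 710925
3 10521 32802 678123
4 10036 33287 644836
5 9543 33780 611056
6 9043 34280 576776
7 8536 34787 541989
8 8021 35302 506687
9 7498 35825 470862
10 6968 36355 434507
11 6430 36893 397614
12 5884 37439 360175
13 5330 37993 322182
14 4768 38555 283627
15 4197 39126 244501
16 3618 39705 204796
17 3030 40293 164503
18 2434 40889 123614
19 1829 41494 82120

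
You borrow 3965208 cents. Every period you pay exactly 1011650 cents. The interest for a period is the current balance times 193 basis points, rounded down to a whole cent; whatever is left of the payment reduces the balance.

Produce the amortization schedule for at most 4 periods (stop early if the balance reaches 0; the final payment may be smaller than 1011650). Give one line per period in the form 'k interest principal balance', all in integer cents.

1. interest=⌊3965208·193/10000⌋=76528; principal=1011650-76528=935122; balance=3965208-935122=3030086
2. interest=⌊3030086·193/10000⌋=58480; principal=1011650-58480=953170; balance=3030086-953170=2076916
3. interest=⌊2076916·193/10000⌋=40084; principal=1011650-40084=971566; balance=2076916-971566=1105350
4. interest=⌊1105350·193/10000⌋=21333; principal=1011650-21333=990317; balance=1105350-990317=115033

1 76528 935122 3030086
2 58480 953170 2076916
3 40084 971566 1105350
4 21333 990317 115033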